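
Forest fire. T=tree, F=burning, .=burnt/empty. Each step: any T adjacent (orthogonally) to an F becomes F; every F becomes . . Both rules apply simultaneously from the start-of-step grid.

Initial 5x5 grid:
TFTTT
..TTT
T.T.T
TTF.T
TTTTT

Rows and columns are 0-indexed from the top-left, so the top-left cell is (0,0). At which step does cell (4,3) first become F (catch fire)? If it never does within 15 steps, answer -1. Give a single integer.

Step 1: cell (4,3)='T' (+5 fires, +2 burnt)
Step 2: cell (4,3)='F' (+5 fires, +5 burnt)
  -> target ignites at step 2
Step 3: cell (4,3)='.' (+5 fires, +5 burnt)
Step 4: cell (4,3)='.' (+2 fires, +5 burnt)
Step 5: cell (4,3)='.' (+1 fires, +2 burnt)
Step 6: cell (4,3)='.' (+0 fires, +1 burnt)
  fire out at step 6

2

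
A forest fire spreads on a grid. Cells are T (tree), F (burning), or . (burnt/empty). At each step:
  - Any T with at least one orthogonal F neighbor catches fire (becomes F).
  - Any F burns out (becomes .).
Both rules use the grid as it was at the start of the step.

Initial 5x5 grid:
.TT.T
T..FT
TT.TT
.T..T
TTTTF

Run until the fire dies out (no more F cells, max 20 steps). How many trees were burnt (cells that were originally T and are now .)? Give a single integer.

Answer: 13

Derivation:
Step 1: +4 fires, +2 burnt (F count now 4)
Step 2: +3 fires, +4 burnt (F count now 3)
Step 3: +1 fires, +3 burnt (F count now 1)
Step 4: +2 fires, +1 burnt (F count now 2)
Step 5: +1 fires, +2 burnt (F count now 1)
Step 6: +1 fires, +1 burnt (F count now 1)
Step 7: +1 fires, +1 burnt (F count now 1)
Step 8: +0 fires, +1 burnt (F count now 0)
Fire out after step 8
Initially T: 15, now '.': 23
Total burnt (originally-T cells now '.'): 13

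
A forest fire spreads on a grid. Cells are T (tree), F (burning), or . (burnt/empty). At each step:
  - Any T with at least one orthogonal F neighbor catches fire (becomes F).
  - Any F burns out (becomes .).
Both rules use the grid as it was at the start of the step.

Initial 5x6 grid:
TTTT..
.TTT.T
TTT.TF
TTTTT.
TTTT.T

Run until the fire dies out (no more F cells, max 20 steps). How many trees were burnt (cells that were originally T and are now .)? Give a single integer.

Step 1: +2 fires, +1 burnt (F count now 2)
Step 2: +1 fires, +2 burnt (F count now 1)
Step 3: +1 fires, +1 burnt (F count now 1)
Step 4: +2 fires, +1 burnt (F count now 2)
Step 5: +3 fires, +2 burnt (F count now 3)
Step 6: +4 fires, +3 burnt (F count now 4)
Step 7: +5 fires, +4 burnt (F count now 5)
Step 8: +2 fires, +5 burnt (F count now 2)
Step 9: +1 fires, +2 burnt (F count now 1)
Step 10: +0 fires, +1 burnt (F count now 0)
Fire out after step 10
Initially T: 22, now '.': 29
Total burnt (originally-T cells now '.'): 21

Answer: 21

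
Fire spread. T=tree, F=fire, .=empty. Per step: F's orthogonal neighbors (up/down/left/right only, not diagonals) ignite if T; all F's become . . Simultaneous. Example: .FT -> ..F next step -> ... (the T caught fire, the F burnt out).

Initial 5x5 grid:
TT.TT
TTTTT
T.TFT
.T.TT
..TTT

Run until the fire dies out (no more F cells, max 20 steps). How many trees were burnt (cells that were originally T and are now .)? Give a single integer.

Step 1: +4 fires, +1 burnt (F count now 4)
Step 2: +5 fires, +4 burnt (F count now 5)
Step 3: +4 fires, +5 burnt (F count now 4)
Step 4: +2 fires, +4 burnt (F count now 2)
Step 5: +2 fires, +2 burnt (F count now 2)
Step 6: +0 fires, +2 burnt (F count now 0)
Fire out after step 6
Initially T: 18, now '.': 24
Total burnt (originally-T cells now '.'): 17

Answer: 17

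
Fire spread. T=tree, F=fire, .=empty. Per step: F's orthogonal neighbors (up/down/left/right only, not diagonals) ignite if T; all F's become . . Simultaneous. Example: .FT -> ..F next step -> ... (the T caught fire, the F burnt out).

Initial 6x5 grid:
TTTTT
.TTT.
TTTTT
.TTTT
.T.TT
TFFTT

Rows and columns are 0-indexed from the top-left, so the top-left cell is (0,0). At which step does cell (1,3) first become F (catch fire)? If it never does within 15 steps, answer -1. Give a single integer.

Step 1: cell (1,3)='T' (+3 fires, +2 burnt)
Step 2: cell (1,3)='T' (+3 fires, +3 burnt)
Step 3: cell (1,3)='T' (+4 fires, +3 burnt)
Step 4: cell (1,3)='T' (+5 fires, +4 burnt)
Step 5: cell (1,3)='F' (+4 fires, +5 burnt)
  -> target ignites at step 5
Step 6: cell (1,3)='.' (+3 fires, +4 burnt)
Step 7: cell (1,3)='.' (+1 fires, +3 burnt)
Step 8: cell (1,3)='.' (+0 fires, +1 burnt)
  fire out at step 8

5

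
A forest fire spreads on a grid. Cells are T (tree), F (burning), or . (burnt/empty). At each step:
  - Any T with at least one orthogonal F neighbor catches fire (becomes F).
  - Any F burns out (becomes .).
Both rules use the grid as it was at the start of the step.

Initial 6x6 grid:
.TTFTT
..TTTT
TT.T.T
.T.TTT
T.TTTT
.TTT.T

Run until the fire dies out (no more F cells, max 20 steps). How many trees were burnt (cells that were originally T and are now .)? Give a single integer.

Step 1: +3 fires, +1 burnt (F count now 3)
Step 2: +5 fires, +3 burnt (F count now 5)
Step 3: +2 fires, +5 burnt (F count now 2)
Step 4: +3 fires, +2 burnt (F count now 3)
Step 5: +4 fires, +3 burnt (F count now 4)
Step 6: +2 fires, +4 burnt (F count now 2)
Step 7: +2 fires, +2 burnt (F count now 2)
Step 8: +0 fires, +2 burnt (F count now 0)
Fire out after step 8
Initially T: 25, now '.': 32
Total burnt (originally-T cells now '.'): 21

Answer: 21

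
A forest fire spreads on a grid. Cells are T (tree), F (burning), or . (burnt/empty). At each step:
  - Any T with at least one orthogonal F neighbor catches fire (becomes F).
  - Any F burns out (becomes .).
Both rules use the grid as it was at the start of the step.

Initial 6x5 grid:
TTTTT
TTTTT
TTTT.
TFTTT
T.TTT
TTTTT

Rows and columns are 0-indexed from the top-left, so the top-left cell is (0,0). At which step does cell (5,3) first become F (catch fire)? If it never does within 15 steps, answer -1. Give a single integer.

Step 1: cell (5,3)='T' (+3 fires, +1 burnt)
Step 2: cell (5,3)='T' (+6 fires, +3 burnt)
Step 3: cell (5,3)='T' (+8 fires, +6 burnt)
Step 4: cell (5,3)='F' (+6 fires, +8 burnt)
  -> target ignites at step 4
Step 5: cell (5,3)='.' (+3 fires, +6 burnt)
Step 6: cell (5,3)='.' (+1 fires, +3 burnt)
Step 7: cell (5,3)='.' (+0 fires, +1 burnt)
  fire out at step 7

4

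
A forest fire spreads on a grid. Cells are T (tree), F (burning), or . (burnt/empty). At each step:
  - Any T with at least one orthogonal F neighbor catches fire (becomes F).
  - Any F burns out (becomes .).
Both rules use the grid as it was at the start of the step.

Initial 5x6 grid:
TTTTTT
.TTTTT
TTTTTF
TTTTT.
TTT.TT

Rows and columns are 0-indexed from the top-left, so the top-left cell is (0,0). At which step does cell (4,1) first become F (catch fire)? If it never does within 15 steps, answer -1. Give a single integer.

Step 1: cell (4,1)='T' (+2 fires, +1 burnt)
Step 2: cell (4,1)='T' (+4 fires, +2 burnt)
Step 3: cell (4,1)='T' (+5 fires, +4 burnt)
Step 4: cell (4,1)='T' (+5 fires, +5 burnt)
Step 5: cell (4,1)='T' (+5 fires, +5 burnt)
Step 6: cell (4,1)='F' (+3 fires, +5 burnt)
  -> target ignites at step 6
Step 7: cell (4,1)='.' (+2 fires, +3 burnt)
Step 8: cell (4,1)='.' (+0 fires, +2 burnt)
  fire out at step 8

6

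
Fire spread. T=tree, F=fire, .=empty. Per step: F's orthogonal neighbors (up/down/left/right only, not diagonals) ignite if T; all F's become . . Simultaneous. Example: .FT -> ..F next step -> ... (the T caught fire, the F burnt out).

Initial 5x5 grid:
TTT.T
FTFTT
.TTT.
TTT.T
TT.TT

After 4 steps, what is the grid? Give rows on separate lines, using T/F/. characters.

Step 1: 5 trees catch fire, 2 burn out
  FTF.T
  .F.FT
  .TFT.
  TTT.T
  TT.TT
Step 2: 5 trees catch fire, 5 burn out
  .F..T
  ....F
  .F.F.
  TTF.T
  TT.TT
Step 3: 2 trees catch fire, 5 burn out
  ....F
  .....
  .....
  TF..T
  TT.TT
Step 4: 2 trees catch fire, 2 burn out
  .....
  .....
  .....
  F...T
  TF.TT

.....
.....
.....
F...T
TF.TT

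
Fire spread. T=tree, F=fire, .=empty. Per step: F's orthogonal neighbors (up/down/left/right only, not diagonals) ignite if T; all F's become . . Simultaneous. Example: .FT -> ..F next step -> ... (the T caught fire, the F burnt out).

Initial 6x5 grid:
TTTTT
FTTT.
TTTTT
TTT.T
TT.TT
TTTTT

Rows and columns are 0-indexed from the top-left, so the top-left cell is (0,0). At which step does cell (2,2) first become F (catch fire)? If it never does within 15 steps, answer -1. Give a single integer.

Step 1: cell (2,2)='T' (+3 fires, +1 burnt)
Step 2: cell (2,2)='T' (+4 fires, +3 burnt)
Step 3: cell (2,2)='F' (+5 fires, +4 burnt)
  -> target ignites at step 3
Step 4: cell (2,2)='.' (+5 fires, +5 burnt)
Step 5: cell (2,2)='.' (+3 fires, +5 burnt)
Step 6: cell (2,2)='.' (+2 fires, +3 burnt)
Step 7: cell (2,2)='.' (+2 fires, +2 burnt)
Step 8: cell (2,2)='.' (+2 fires, +2 burnt)
Step 9: cell (2,2)='.' (+0 fires, +2 burnt)
  fire out at step 9

3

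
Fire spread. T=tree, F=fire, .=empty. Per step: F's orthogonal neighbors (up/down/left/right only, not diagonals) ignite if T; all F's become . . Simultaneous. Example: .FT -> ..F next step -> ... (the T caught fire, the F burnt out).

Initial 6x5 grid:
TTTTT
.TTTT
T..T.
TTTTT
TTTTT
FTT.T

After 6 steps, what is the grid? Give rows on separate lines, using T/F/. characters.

Step 1: 2 trees catch fire, 1 burn out
  TTTTT
  .TTTT
  T..T.
  TTTTT
  FTTTT
  .FT.T
Step 2: 3 trees catch fire, 2 burn out
  TTTTT
  .TTTT
  T..T.
  FTTTT
  .FTTT
  ..F.T
Step 3: 3 trees catch fire, 3 burn out
  TTTTT
  .TTTT
  F..T.
  .FTTT
  ..FTT
  ....T
Step 4: 2 trees catch fire, 3 burn out
  TTTTT
  .TTTT
  ...T.
  ..FTT
  ...FT
  ....T
Step 5: 2 trees catch fire, 2 burn out
  TTTTT
  .TTTT
  ...T.
  ...FT
  ....F
  ....T
Step 6: 3 trees catch fire, 2 burn out
  TTTTT
  .TTTT
  ...F.
  ....F
  .....
  ....F

TTTTT
.TTTT
...F.
....F
.....
....F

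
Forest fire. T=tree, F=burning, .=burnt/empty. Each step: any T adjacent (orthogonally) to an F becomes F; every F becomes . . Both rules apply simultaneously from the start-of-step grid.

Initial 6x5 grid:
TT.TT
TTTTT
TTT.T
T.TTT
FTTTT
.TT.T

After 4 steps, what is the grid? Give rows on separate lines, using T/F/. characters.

Step 1: 2 trees catch fire, 1 burn out
  TT.TT
  TTTTT
  TTT.T
  F.TTT
  .FTTT
  .TT.T
Step 2: 3 trees catch fire, 2 burn out
  TT.TT
  TTTTT
  FTT.T
  ..TTT
  ..FTT
  .FT.T
Step 3: 5 trees catch fire, 3 burn out
  TT.TT
  FTTTT
  .FT.T
  ..FTT
  ...FT
  ..F.T
Step 4: 5 trees catch fire, 5 burn out
  FT.TT
  .FTTT
  ..F.T
  ...FT
  ....F
  ....T

FT.TT
.FTTT
..F.T
...FT
....F
....T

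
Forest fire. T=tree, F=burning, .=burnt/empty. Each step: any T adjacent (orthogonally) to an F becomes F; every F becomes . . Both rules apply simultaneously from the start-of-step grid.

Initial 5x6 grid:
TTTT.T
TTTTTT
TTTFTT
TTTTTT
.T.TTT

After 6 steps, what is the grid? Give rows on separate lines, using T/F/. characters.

Step 1: 4 trees catch fire, 1 burn out
  TTTT.T
  TTTFTT
  TTF.FT
  TTTFTT
  .T.TTT
Step 2: 8 trees catch fire, 4 burn out
  TTTF.T
  TTF.FT
  TF...F
  TTF.FT
  .T.FTT
Step 3: 7 trees catch fire, 8 burn out
  TTF..T
  TF...F
  F.....
  TF...F
  .T..FT
Step 4: 6 trees catch fire, 7 burn out
  TF...F
  F.....
  ......
  F.....
  .F...F
Step 5: 1 trees catch fire, 6 burn out
  F.....
  ......
  ......
  ......
  ......
Step 6: 0 trees catch fire, 1 burn out
  ......
  ......
  ......
  ......
  ......

......
......
......
......
......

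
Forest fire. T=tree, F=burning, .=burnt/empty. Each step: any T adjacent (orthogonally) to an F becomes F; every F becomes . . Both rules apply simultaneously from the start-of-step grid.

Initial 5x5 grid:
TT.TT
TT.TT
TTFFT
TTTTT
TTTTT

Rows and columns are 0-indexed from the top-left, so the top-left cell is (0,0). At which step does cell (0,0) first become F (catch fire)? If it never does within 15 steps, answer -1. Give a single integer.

Step 1: cell (0,0)='T' (+5 fires, +2 burnt)
Step 2: cell (0,0)='T' (+8 fires, +5 burnt)
Step 3: cell (0,0)='T' (+6 fires, +8 burnt)
Step 4: cell (0,0)='F' (+2 fires, +6 burnt)
  -> target ignites at step 4
Step 5: cell (0,0)='.' (+0 fires, +2 burnt)
  fire out at step 5

4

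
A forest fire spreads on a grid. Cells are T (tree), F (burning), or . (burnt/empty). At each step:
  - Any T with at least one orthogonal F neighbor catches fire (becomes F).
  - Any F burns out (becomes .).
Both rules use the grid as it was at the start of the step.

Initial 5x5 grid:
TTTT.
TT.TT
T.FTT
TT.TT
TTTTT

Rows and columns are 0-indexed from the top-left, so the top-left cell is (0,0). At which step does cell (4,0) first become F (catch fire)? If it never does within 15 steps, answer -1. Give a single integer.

Step 1: cell (4,0)='T' (+1 fires, +1 burnt)
Step 2: cell (4,0)='T' (+3 fires, +1 burnt)
Step 3: cell (4,0)='T' (+4 fires, +3 burnt)
Step 4: cell (4,0)='T' (+3 fires, +4 burnt)
Step 5: cell (4,0)='T' (+2 fires, +3 burnt)
Step 6: cell (4,0)='F' (+4 fires, +2 burnt)
  -> target ignites at step 6
Step 7: cell (4,0)='.' (+2 fires, +4 burnt)
Step 8: cell (4,0)='.' (+1 fires, +2 burnt)
Step 9: cell (4,0)='.' (+0 fires, +1 burnt)
  fire out at step 9

6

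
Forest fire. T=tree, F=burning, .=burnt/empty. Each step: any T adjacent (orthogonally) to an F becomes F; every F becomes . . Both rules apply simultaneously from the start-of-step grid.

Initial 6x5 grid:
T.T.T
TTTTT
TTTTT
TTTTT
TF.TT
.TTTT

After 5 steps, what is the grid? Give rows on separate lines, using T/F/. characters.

Step 1: 3 trees catch fire, 1 burn out
  T.T.T
  TTTTT
  TTTTT
  TFTTT
  F..TT
  .FTTT
Step 2: 4 trees catch fire, 3 burn out
  T.T.T
  TTTTT
  TFTTT
  F.FTT
  ...TT
  ..FTT
Step 3: 5 trees catch fire, 4 burn out
  T.T.T
  TFTTT
  F.FTT
  ...FT
  ...TT
  ...FT
Step 4: 6 trees catch fire, 5 burn out
  T.T.T
  F.FTT
  ...FT
  ....F
  ...FT
  ....F
Step 5: 5 trees catch fire, 6 burn out
  F.F.T
  ...FT
  ....F
  .....
  ....F
  .....

F.F.T
...FT
....F
.....
....F
.....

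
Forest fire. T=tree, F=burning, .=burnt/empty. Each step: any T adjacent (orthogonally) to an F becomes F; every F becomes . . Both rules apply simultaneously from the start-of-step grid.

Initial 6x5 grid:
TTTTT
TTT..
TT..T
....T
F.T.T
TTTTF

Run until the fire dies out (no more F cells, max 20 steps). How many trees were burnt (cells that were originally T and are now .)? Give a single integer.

Step 1: +3 fires, +2 burnt (F count now 3)
Step 2: +3 fires, +3 burnt (F count now 3)
Step 3: +2 fires, +3 burnt (F count now 2)
Step 4: +0 fires, +2 burnt (F count now 0)
Fire out after step 4
Initially T: 18, now '.': 20
Total burnt (originally-T cells now '.'): 8

Answer: 8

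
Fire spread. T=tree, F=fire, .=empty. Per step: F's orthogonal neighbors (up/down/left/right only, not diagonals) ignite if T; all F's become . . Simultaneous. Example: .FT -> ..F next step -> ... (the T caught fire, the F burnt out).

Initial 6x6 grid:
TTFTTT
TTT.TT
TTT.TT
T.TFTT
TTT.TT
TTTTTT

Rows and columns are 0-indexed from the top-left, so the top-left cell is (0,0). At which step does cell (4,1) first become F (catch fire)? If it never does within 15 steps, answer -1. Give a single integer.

Step 1: cell (4,1)='T' (+5 fires, +2 burnt)
Step 2: cell (4,1)='T' (+8 fires, +5 burnt)
Step 3: cell (4,1)='F' (+9 fires, +8 burnt)
  -> target ignites at step 3
Step 4: cell (4,1)='.' (+6 fires, +9 burnt)
Step 5: cell (4,1)='.' (+2 fires, +6 burnt)
Step 6: cell (4,1)='.' (+0 fires, +2 burnt)
  fire out at step 6

3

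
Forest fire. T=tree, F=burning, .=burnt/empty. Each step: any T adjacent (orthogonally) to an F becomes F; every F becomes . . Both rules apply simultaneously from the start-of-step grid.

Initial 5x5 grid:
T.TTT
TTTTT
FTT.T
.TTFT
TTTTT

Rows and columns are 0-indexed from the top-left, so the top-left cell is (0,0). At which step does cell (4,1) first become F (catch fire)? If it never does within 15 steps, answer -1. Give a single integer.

Step 1: cell (4,1)='T' (+5 fires, +2 burnt)
Step 2: cell (4,1)='T' (+7 fires, +5 burnt)
Step 3: cell (4,1)='F' (+3 fires, +7 burnt)
  -> target ignites at step 3
Step 4: cell (4,1)='.' (+4 fires, +3 burnt)
Step 5: cell (4,1)='.' (+1 fires, +4 burnt)
Step 6: cell (4,1)='.' (+0 fires, +1 burnt)
  fire out at step 6

3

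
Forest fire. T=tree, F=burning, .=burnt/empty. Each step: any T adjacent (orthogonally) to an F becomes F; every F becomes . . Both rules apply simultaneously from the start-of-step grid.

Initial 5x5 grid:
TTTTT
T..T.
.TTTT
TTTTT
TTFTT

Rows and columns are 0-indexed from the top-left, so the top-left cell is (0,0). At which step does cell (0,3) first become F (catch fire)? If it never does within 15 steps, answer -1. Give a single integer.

Step 1: cell (0,3)='T' (+3 fires, +1 burnt)
Step 2: cell (0,3)='T' (+5 fires, +3 burnt)
Step 3: cell (0,3)='T' (+4 fires, +5 burnt)
Step 4: cell (0,3)='T' (+2 fires, +4 burnt)
Step 5: cell (0,3)='F' (+1 fires, +2 burnt)
  -> target ignites at step 5
Step 6: cell (0,3)='.' (+2 fires, +1 burnt)
Step 7: cell (0,3)='.' (+1 fires, +2 burnt)
Step 8: cell (0,3)='.' (+1 fires, +1 burnt)
Step 9: cell (0,3)='.' (+1 fires, +1 burnt)
Step 10: cell (0,3)='.' (+0 fires, +1 burnt)
  fire out at step 10

5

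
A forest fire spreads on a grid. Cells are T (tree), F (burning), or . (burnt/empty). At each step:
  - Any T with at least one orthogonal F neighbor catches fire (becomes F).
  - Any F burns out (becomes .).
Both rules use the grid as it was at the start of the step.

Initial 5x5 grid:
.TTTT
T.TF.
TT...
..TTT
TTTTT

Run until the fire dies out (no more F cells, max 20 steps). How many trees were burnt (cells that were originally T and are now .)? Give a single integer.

Answer: 5

Derivation:
Step 1: +2 fires, +1 burnt (F count now 2)
Step 2: +2 fires, +2 burnt (F count now 2)
Step 3: +1 fires, +2 burnt (F count now 1)
Step 4: +0 fires, +1 burnt (F count now 0)
Fire out after step 4
Initially T: 16, now '.': 14
Total burnt (originally-T cells now '.'): 5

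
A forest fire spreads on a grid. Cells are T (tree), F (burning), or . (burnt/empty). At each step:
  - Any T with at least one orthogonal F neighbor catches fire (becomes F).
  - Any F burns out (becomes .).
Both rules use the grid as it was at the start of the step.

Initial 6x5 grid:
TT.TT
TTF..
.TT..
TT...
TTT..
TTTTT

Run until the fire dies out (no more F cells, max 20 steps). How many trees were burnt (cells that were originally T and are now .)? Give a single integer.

Answer: 16

Derivation:
Step 1: +2 fires, +1 burnt (F count now 2)
Step 2: +3 fires, +2 burnt (F count now 3)
Step 3: +2 fires, +3 burnt (F count now 2)
Step 4: +2 fires, +2 burnt (F count now 2)
Step 5: +3 fires, +2 burnt (F count now 3)
Step 6: +2 fires, +3 burnt (F count now 2)
Step 7: +1 fires, +2 burnt (F count now 1)
Step 8: +1 fires, +1 burnt (F count now 1)
Step 9: +0 fires, +1 burnt (F count now 0)
Fire out after step 9
Initially T: 18, now '.': 28
Total burnt (originally-T cells now '.'): 16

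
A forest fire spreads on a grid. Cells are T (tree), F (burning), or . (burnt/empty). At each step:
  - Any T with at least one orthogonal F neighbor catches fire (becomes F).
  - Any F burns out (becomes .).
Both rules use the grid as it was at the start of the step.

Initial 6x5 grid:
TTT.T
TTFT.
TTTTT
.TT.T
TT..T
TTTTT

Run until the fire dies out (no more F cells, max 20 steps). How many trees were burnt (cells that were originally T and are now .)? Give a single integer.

Answer: 22

Derivation:
Step 1: +4 fires, +1 burnt (F count now 4)
Step 2: +5 fires, +4 burnt (F count now 5)
Step 3: +4 fires, +5 burnt (F count now 4)
Step 4: +2 fires, +4 burnt (F count now 2)
Step 5: +3 fires, +2 burnt (F count now 3)
Step 6: +3 fires, +3 burnt (F count now 3)
Step 7: +1 fires, +3 burnt (F count now 1)
Step 8: +0 fires, +1 burnt (F count now 0)
Fire out after step 8
Initially T: 23, now '.': 29
Total burnt (originally-T cells now '.'): 22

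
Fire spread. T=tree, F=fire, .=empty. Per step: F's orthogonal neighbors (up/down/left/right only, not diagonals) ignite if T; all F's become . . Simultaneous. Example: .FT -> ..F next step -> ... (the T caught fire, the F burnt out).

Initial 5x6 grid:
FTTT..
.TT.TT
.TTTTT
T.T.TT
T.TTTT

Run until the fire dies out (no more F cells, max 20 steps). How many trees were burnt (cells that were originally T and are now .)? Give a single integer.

Step 1: +1 fires, +1 burnt (F count now 1)
Step 2: +2 fires, +1 burnt (F count now 2)
Step 3: +3 fires, +2 burnt (F count now 3)
Step 4: +1 fires, +3 burnt (F count now 1)
Step 5: +2 fires, +1 burnt (F count now 2)
Step 6: +2 fires, +2 burnt (F count now 2)
Step 7: +4 fires, +2 burnt (F count now 4)
Step 8: +3 fires, +4 burnt (F count now 3)
Step 9: +1 fires, +3 burnt (F count now 1)
Step 10: +0 fires, +1 burnt (F count now 0)
Fire out after step 10
Initially T: 21, now '.': 28
Total burnt (originally-T cells now '.'): 19

Answer: 19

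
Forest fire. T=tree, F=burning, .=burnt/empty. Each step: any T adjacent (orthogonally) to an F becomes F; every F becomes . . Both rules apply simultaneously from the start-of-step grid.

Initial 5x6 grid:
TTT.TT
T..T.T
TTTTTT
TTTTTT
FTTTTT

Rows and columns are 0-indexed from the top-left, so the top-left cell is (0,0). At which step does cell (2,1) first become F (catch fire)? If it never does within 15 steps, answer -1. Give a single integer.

Step 1: cell (2,1)='T' (+2 fires, +1 burnt)
Step 2: cell (2,1)='T' (+3 fires, +2 burnt)
Step 3: cell (2,1)='F' (+4 fires, +3 burnt)
  -> target ignites at step 3
Step 4: cell (2,1)='.' (+4 fires, +4 burnt)
Step 5: cell (2,1)='.' (+4 fires, +4 burnt)
Step 6: cell (2,1)='.' (+4 fires, +4 burnt)
Step 7: cell (2,1)='.' (+1 fires, +4 burnt)
Step 8: cell (2,1)='.' (+1 fires, +1 burnt)
Step 9: cell (2,1)='.' (+1 fires, +1 burnt)
Step 10: cell (2,1)='.' (+1 fires, +1 burnt)
Step 11: cell (2,1)='.' (+0 fires, +1 burnt)
  fire out at step 11

3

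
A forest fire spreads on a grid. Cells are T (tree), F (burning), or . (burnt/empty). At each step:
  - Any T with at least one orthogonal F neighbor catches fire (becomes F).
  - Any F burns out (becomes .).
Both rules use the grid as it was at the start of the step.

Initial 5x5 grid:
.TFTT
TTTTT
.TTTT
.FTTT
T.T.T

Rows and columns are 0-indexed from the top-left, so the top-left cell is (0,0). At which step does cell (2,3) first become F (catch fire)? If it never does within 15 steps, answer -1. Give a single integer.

Step 1: cell (2,3)='T' (+5 fires, +2 burnt)
Step 2: cell (2,3)='T' (+6 fires, +5 burnt)
Step 3: cell (2,3)='F' (+4 fires, +6 burnt)
  -> target ignites at step 3
Step 4: cell (2,3)='.' (+2 fires, +4 burnt)
Step 5: cell (2,3)='.' (+0 fires, +2 burnt)
  fire out at step 5

3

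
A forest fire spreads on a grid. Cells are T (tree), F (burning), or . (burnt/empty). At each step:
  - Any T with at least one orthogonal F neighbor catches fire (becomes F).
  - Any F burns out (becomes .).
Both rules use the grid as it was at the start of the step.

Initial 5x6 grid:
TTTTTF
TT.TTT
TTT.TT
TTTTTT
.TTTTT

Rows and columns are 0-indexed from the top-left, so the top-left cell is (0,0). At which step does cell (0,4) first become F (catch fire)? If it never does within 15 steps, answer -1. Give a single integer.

Step 1: cell (0,4)='F' (+2 fires, +1 burnt)
  -> target ignites at step 1
Step 2: cell (0,4)='.' (+3 fires, +2 burnt)
Step 3: cell (0,4)='.' (+4 fires, +3 burnt)
Step 4: cell (0,4)='.' (+3 fires, +4 burnt)
Step 5: cell (0,4)='.' (+4 fires, +3 burnt)
Step 6: cell (0,4)='.' (+4 fires, +4 burnt)
Step 7: cell (0,4)='.' (+4 fires, +4 burnt)
Step 8: cell (0,4)='.' (+2 fires, +4 burnt)
Step 9: cell (0,4)='.' (+0 fires, +2 burnt)
  fire out at step 9

1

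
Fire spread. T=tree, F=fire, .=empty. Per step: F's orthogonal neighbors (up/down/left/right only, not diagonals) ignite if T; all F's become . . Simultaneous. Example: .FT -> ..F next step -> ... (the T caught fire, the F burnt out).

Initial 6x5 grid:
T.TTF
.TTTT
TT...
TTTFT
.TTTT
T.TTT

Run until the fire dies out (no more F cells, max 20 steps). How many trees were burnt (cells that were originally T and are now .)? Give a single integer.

Step 1: +5 fires, +2 burnt (F count now 5)
Step 2: +6 fires, +5 burnt (F count now 6)
Step 3: +6 fires, +6 burnt (F count now 6)
Step 4: +2 fires, +6 burnt (F count now 2)
Step 5: +0 fires, +2 burnt (F count now 0)
Fire out after step 5
Initially T: 21, now '.': 28
Total burnt (originally-T cells now '.'): 19

Answer: 19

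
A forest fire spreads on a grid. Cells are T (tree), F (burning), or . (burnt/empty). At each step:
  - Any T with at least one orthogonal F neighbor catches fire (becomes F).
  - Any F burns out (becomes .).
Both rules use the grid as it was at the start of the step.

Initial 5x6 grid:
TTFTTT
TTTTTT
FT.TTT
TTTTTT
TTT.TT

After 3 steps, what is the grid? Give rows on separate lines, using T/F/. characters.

Step 1: 6 trees catch fire, 2 burn out
  TF.FTT
  FTFTTT
  .F.TTT
  FTTTTT
  TTT.TT
Step 2: 6 trees catch fire, 6 burn out
  F...FT
  .F.FTT
  ...TTT
  .FTTTT
  FTT.TT
Step 3: 5 trees catch fire, 6 burn out
  .....F
  ....FT
  ...FTT
  ..FTTT
  .FT.TT

.....F
....FT
...FTT
..FTTT
.FT.TT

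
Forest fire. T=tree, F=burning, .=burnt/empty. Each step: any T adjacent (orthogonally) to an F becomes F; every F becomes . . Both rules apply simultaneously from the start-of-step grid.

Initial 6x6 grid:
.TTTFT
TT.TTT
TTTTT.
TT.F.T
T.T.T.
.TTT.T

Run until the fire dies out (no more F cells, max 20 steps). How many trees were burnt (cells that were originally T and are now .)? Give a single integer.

Step 1: +4 fires, +2 burnt (F count now 4)
Step 2: +5 fires, +4 burnt (F count now 5)
Step 3: +2 fires, +5 burnt (F count now 2)
Step 4: +3 fires, +2 burnt (F count now 3)
Step 5: +2 fires, +3 burnt (F count now 2)
Step 6: +1 fires, +2 burnt (F count now 1)
Step 7: +0 fires, +1 burnt (F count now 0)
Fire out after step 7
Initially T: 24, now '.': 29
Total burnt (originally-T cells now '.'): 17

Answer: 17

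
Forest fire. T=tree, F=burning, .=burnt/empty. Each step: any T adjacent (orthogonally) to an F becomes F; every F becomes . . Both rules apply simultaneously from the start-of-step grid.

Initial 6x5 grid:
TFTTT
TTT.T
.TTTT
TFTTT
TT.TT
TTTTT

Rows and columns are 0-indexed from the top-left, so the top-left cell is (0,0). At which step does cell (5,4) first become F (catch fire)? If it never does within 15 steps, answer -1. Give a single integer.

Step 1: cell (5,4)='T' (+7 fires, +2 burnt)
Step 2: cell (5,4)='T' (+7 fires, +7 burnt)
Step 3: cell (5,4)='T' (+6 fires, +7 burnt)
Step 4: cell (5,4)='T' (+4 fires, +6 burnt)
Step 5: cell (5,4)='F' (+1 fires, +4 burnt)
  -> target ignites at step 5
Step 6: cell (5,4)='.' (+0 fires, +1 burnt)
  fire out at step 6

5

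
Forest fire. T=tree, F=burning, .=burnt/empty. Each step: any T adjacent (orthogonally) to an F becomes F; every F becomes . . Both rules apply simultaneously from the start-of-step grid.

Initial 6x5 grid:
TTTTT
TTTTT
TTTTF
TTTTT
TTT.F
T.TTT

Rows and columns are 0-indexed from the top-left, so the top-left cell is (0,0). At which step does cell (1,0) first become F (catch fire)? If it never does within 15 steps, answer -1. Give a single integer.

Step 1: cell (1,0)='T' (+4 fires, +2 burnt)
Step 2: cell (1,0)='T' (+5 fires, +4 burnt)
Step 3: cell (1,0)='T' (+5 fires, +5 burnt)
Step 4: cell (1,0)='T' (+5 fires, +5 burnt)
Step 5: cell (1,0)='F' (+4 fires, +5 burnt)
  -> target ignites at step 5
Step 6: cell (1,0)='.' (+2 fires, +4 burnt)
Step 7: cell (1,0)='.' (+1 fires, +2 burnt)
Step 8: cell (1,0)='.' (+0 fires, +1 burnt)
  fire out at step 8

5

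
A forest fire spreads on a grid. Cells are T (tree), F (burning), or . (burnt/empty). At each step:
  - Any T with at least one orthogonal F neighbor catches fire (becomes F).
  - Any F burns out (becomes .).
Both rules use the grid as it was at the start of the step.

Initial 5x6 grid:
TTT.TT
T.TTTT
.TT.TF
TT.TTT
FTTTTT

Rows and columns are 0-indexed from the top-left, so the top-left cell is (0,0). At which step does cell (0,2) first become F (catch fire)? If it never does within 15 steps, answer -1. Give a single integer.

Step 1: cell (0,2)='T' (+5 fires, +2 burnt)
Step 2: cell (0,2)='T' (+6 fires, +5 burnt)
Step 3: cell (0,2)='T' (+6 fires, +6 burnt)
Step 4: cell (0,2)='T' (+2 fires, +6 burnt)
Step 5: cell (0,2)='F' (+1 fires, +2 burnt)
  -> target ignites at step 5
Step 6: cell (0,2)='.' (+1 fires, +1 burnt)
Step 7: cell (0,2)='.' (+1 fires, +1 burnt)
Step 8: cell (0,2)='.' (+1 fires, +1 burnt)
Step 9: cell (0,2)='.' (+0 fires, +1 burnt)
  fire out at step 9

5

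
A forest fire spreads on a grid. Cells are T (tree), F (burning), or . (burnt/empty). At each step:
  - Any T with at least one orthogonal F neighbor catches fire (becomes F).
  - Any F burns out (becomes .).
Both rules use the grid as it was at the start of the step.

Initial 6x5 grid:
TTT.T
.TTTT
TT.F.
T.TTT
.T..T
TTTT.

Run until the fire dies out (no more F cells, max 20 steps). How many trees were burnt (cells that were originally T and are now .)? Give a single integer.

Step 1: +2 fires, +1 burnt (F count now 2)
Step 2: +4 fires, +2 burnt (F count now 4)
Step 3: +4 fires, +4 burnt (F count now 4)
Step 4: +2 fires, +4 burnt (F count now 2)
Step 5: +2 fires, +2 burnt (F count now 2)
Step 6: +1 fires, +2 burnt (F count now 1)
Step 7: +0 fires, +1 burnt (F count now 0)
Fire out after step 7
Initially T: 20, now '.': 25
Total burnt (originally-T cells now '.'): 15

Answer: 15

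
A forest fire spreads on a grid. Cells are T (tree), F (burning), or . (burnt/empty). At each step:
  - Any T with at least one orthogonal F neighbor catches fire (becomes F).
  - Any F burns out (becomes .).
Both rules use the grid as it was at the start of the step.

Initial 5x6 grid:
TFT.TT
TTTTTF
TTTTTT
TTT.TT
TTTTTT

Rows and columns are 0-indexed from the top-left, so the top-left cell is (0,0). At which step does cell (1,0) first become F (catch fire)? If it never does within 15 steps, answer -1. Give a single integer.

Step 1: cell (1,0)='T' (+6 fires, +2 burnt)
Step 2: cell (1,0)='F' (+7 fires, +6 burnt)
  -> target ignites at step 2
Step 3: cell (1,0)='.' (+6 fires, +7 burnt)
Step 4: cell (1,0)='.' (+4 fires, +6 burnt)
Step 5: cell (1,0)='.' (+3 fires, +4 burnt)
Step 6: cell (1,0)='.' (+0 fires, +3 burnt)
  fire out at step 6

2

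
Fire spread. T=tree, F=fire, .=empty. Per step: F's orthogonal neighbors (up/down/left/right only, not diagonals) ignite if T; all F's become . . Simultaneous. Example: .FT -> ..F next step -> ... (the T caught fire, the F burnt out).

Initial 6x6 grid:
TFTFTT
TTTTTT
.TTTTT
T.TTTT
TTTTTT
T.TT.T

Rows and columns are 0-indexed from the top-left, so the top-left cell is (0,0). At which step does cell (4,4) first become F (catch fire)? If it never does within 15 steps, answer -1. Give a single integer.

Step 1: cell (4,4)='T' (+5 fires, +2 burnt)
Step 2: cell (4,4)='T' (+6 fires, +5 burnt)
Step 3: cell (4,4)='T' (+4 fires, +6 burnt)
Step 4: cell (4,4)='T' (+4 fires, +4 burnt)
Step 5: cell (4,4)='F' (+4 fires, +4 burnt)
  -> target ignites at step 5
Step 6: cell (4,4)='.' (+3 fires, +4 burnt)
Step 7: cell (4,4)='.' (+2 fires, +3 burnt)
Step 8: cell (4,4)='.' (+2 fires, +2 burnt)
Step 9: cell (4,4)='.' (+0 fires, +2 burnt)
  fire out at step 9

5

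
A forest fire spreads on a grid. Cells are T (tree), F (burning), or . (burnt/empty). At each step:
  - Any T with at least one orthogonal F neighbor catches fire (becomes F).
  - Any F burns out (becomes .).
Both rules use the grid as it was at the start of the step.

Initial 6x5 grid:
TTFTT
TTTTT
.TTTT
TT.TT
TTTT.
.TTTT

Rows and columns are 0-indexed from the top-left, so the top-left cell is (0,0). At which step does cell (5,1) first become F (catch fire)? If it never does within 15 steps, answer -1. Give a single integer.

Step 1: cell (5,1)='T' (+3 fires, +1 burnt)
Step 2: cell (5,1)='T' (+5 fires, +3 burnt)
Step 3: cell (5,1)='T' (+4 fires, +5 burnt)
Step 4: cell (5,1)='T' (+3 fires, +4 burnt)
Step 5: cell (5,1)='T' (+4 fires, +3 burnt)
Step 6: cell (5,1)='F' (+4 fires, +4 burnt)
  -> target ignites at step 6
Step 7: cell (5,1)='.' (+2 fires, +4 burnt)
Step 8: cell (5,1)='.' (+0 fires, +2 burnt)
  fire out at step 8

6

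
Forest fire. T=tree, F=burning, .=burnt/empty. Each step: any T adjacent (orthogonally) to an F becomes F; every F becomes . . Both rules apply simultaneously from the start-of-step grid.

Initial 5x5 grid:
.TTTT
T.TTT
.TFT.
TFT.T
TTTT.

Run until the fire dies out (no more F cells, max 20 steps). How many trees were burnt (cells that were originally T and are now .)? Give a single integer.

Step 1: +6 fires, +2 burnt (F count now 6)
Step 2: +4 fires, +6 burnt (F count now 4)
Step 3: +4 fires, +4 burnt (F count now 4)
Step 4: +1 fires, +4 burnt (F count now 1)
Step 5: +0 fires, +1 burnt (F count now 0)
Fire out after step 5
Initially T: 17, now '.': 23
Total burnt (originally-T cells now '.'): 15

Answer: 15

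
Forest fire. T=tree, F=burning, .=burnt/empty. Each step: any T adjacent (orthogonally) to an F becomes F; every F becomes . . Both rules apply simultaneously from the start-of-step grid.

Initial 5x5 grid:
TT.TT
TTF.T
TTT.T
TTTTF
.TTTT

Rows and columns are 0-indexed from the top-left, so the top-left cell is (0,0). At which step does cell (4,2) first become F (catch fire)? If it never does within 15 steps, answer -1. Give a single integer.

Step 1: cell (4,2)='T' (+5 fires, +2 burnt)
Step 2: cell (4,2)='T' (+6 fires, +5 burnt)
Step 3: cell (4,2)='F' (+5 fires, +6 burnt)
  -> target ignites at step 3
Step 4: cell (4,2)='.' (+3 fires, +5 burnt)
Step 5: cell (4,2)='.' (+0 fires, +3 burnt)
  fire out at step 5

3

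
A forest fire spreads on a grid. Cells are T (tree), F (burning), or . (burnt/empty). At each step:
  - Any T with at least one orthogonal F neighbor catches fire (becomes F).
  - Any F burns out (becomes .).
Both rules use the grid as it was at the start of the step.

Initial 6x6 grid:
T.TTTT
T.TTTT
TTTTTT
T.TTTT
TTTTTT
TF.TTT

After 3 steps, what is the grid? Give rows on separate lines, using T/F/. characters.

Step 1: 2 trees catch fire, 1 burn out
  T.TTTT
  T.TTTT
  TTTTTT
  T.TTTT
  TFTTTT
  F..TTT
Step 2: 2 trees catch fire, 2 burn out
  T.TTTT
  T.TTTT
  TTTTTT
  T.TTTT
  F.FTTT
  ...TTT
Step 3: 3 trees catch fire, 2 burn out
  T.TTTT
  T.TTTT
  TTTTTT
  F.FTTT
  ...FTT
  ...TTT

T.TTTT
T.TTTT
TTTTTT
F.FTTT
...FTT
...TTT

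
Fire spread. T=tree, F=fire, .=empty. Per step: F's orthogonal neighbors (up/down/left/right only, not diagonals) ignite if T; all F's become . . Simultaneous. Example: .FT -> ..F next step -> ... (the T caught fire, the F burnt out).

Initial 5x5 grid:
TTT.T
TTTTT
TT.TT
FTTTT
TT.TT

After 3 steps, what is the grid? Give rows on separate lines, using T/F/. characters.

Step 1: 3 trees catch fire, 1 burn out
  TTT.T
  TTTTT
  FT.TT
  .FTTT
  FT.TT
Step 2: 4 trees catch fire, 3 burn out
  TTT.T
  FTTTT
  .F.TT
  ..FTT
  .F.TT
Step 3: 3 trees catch fire, 4 burn out
  FTT.T
  .FTTT
  ...TT
  ...FT
  ...TT

FTT.T
.FTTT
...TT
...FT
...TT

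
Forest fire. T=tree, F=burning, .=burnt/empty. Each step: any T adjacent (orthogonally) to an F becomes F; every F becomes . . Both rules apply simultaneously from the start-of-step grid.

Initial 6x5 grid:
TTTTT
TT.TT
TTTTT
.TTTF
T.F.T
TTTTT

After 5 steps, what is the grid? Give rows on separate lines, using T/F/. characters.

Step 1: 5 trees catch fire, 2 burn out
  TTTTT
  TT.TT
  TTTTF
  .TFF.
  T...F
  TTFTT
Step 2: 7 trees catch fire, 5 burn out
  TTTTT
  TT.TF
  TTFF.
  .F...
  T....
  TF.FF
Step 3: 4 trees catch fire, 7 burn out
  TTTTF
  TT.F.
  TF...
  .....
  T....
  F....
Step 4: 4 trees catch fire, 4 burn out
  TTTF.
  TF...
  F....
  .....
  F....
  .....
Step 5: 3 trees catch fire, 4 burn out
  TFF..
  F....
  .....
  .....
  .....
  .....

TFF..
F....
.....
.....
.....
.....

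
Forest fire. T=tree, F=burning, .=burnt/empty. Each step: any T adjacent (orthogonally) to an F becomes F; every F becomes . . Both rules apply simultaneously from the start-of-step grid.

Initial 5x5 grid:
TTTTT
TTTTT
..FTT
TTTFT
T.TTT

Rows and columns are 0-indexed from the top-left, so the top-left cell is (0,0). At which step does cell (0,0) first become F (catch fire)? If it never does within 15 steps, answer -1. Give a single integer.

Step 1: cell (0,0)='T' (+5 fires, +2 burnt)
Step 2: cell (0,0)='T' (+7 fires, +5 burnt)
Step 3: cell (0,0)='T' (+5 fires, +7 burnt)
Step 4: cell (0,0)='F' (+3 fires, +5 burnt)
  -> target ignites at step 4
Step 5: cell (0,0)='.' (+0 fires, +3 burnt)
  fire out at step 5

4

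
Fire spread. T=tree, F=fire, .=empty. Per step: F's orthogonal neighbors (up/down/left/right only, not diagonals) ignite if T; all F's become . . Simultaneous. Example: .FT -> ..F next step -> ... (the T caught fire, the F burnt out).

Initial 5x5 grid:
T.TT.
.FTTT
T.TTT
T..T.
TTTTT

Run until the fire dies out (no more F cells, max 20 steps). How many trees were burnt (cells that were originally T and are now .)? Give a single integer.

Answer: 16

Derivation:
Step 1: +1 fires, +1 burnt (F count now 1)
Step 2: +3 fires, +1 burnt (F count now 3)
Step 3: +3 fires, +3 burnt (F count now 3)
Step 4: +2 fires, +3 burnt (F count now 2)
Step 5: +1 fires, +2 burnt (F count now 1)
Step 6: +2 fires, +1 burnt (F count now 2)
Step 7: +1 fires, +2 burnt (F count now 1)
Step 8: +1 fires, +1 burnt (F count now 1)
Step 9: +1 fires, +1 burnt (F count now 1)
Step 10: +1 fires, +1 burnt (F count now 1)
Step 11: +0 fires, +1 burnt (F count now 0)
Fire out after step 11
Initially T: 17, now '.': 24
Total burnt (originally-T cells now '.'): 16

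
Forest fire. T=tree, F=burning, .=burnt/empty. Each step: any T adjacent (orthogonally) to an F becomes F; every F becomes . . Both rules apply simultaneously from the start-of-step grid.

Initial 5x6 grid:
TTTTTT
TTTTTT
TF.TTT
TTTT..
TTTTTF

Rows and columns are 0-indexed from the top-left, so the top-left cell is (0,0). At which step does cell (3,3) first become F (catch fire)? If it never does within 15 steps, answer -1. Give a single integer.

Step 1: cell (3,3)='T' (+4 fires, +2 burnt)
Step 2: cell (3,3)='T' (+7 fires, +4 burnt)
Step 3: cell (3,3)='F' (+6 fires, +7 burnt)
  -> target ignites at step 3
Step 4: cell (3,3)='.' (+3 fires, +6 burnt)
Step 5: cell (3,3)='.' (+3 fires, +3 burnt)
Step 6: cell (3,3)='.' (+2 fires, +3 burnt)
Step 7: cell (3,3)='.' (+0 fires, +2 burnt)
  fire out at step 7

3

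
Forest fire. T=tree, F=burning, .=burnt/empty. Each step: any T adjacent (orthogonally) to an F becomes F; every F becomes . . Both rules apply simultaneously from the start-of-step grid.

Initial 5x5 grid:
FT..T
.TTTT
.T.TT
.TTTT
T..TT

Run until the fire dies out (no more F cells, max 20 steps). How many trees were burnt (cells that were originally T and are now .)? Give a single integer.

Answer: 15

Derivation:
Step 1: +1 fires, +1 burnt (F count now 1)
Step 2: +1 fires, +1 burnt (F count now 1)
Step 3: +2 fires, +1 burnt (F count now 2)
Step 4: +2 fires, +2 burnt (F count now 2)
Step 5: +3 fires, +2 burnt (F count now 3)
Step 6: +3 fires, +3 burnt (F count now 3)
Step 7: +2 fires, +3 burnt (F count now 2)
Step 8: +1 fires, +2 burnt (F count now 1)
Step 9: +0 fires, +1 burnt (F count now 0)
Fire out after step 9
Initially T: 16, now '.': 24
Total burnt (originally-T cells now '.'): 15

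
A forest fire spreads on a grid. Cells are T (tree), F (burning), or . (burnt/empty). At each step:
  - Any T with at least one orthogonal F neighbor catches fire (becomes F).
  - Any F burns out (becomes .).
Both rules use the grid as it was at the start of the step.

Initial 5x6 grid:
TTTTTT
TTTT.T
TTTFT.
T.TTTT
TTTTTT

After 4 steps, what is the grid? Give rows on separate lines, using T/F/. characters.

Step 1: 4 trees catch fire, 1 burn out
  TTTTTT
  TTTF.T
  TTF.F.
  T.TFTT
  TTTTTT
Step 2: 6 trees catch fire, 4 burn out
  TTTFTT
  TTF..T
  TF....
  T.F.FT
  TTTFTT
Step 3: 7 trees catch fire, 6 burn out
  TTF.FT
  TF...T
  F.....
  T....F
  TTF.FT
Step 4: 6 trees catch fire, 7 burn out
  TF...F
  F....T
  ......
  F.....
  TF...F

TF...F
F....T
......
F.....
TF...F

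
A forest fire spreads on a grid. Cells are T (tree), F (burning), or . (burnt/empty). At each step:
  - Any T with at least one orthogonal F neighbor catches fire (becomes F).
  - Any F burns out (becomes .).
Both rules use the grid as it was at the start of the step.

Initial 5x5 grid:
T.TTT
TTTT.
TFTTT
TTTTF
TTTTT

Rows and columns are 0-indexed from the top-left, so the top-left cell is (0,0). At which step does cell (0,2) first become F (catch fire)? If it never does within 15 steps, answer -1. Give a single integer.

Step 1: cell (0,2)='T' (+7 fires, +2 burnt)
Step 2: cell (0,2)='T' (+7 fires, +7 burnt)
Step 3: cell (0,2)='F' (+5 fires, +7 burnt)
  -> target ignites at step 3
Step 4: cell (0,2)='.' (+1 fires, +5 burnt)
Step 5: cell (0,2)='.' (+1 fires, +1 burnt)
Step 6: cell (0,2)='.' (+0 fires, +1 burnt)
  fire out at step 6

3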